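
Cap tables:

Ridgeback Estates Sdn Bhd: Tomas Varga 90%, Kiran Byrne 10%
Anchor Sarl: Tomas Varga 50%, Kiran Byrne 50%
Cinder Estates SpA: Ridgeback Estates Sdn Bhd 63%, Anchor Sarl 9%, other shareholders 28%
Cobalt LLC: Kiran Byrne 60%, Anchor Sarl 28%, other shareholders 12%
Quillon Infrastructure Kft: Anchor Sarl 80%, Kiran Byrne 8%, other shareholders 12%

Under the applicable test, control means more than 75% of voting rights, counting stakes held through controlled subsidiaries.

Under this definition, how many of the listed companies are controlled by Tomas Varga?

1

Tomas holds 90% of Ridgeback, so Tomas controls Ridgeback.
No other company's threshold is met.
Tomas controls 1 company.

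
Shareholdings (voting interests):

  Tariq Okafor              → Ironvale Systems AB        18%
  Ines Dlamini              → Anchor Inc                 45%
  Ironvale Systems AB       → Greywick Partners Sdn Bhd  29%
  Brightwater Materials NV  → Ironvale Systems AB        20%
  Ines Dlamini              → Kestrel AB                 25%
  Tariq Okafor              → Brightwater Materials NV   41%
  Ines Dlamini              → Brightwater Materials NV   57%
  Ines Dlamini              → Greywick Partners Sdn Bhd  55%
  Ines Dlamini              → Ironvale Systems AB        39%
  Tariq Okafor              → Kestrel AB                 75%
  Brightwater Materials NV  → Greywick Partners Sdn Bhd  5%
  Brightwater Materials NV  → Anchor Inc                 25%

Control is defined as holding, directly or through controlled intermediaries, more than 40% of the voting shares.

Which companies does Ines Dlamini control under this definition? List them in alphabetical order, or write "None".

Anchor Inc, Brightwater Materials NV, Greywick Partners Sdn Bhd, Ironvale Systems AB

Ines holds 57% of Brightwater, so Ines controls Brightwater.
Ines and Brightwater together hold 45% + 25% = 70% of Anchor, so Ines controls Anchor.
Brightwater and Ines together hold 20% + 39% = 59% of Ironvale, so Ines controls Ironvale.
Ines and Ironvale and Brightwater together hold 55% + 29% + 5% = 89% of Greywick, so Ines controls Greywick.
No other company's threshold is met.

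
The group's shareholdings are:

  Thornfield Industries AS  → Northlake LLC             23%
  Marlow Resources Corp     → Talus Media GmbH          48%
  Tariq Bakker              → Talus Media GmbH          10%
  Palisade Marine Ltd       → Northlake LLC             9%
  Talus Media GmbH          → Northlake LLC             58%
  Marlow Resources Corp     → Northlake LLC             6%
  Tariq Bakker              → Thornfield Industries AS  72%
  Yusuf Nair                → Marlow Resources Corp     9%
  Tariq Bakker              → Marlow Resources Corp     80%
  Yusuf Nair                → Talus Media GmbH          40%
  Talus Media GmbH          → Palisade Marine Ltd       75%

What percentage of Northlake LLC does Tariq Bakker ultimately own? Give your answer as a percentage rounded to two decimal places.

52.70%

Tariq reaches Northlake along 6 paths.
Via Marlow → Talus → Palisade: 80% × 48% × 75% × 9% = 2.592%.
Via Talus → Palisade: 10% × 75% × 9% = 0.675%.
Via Marlow: 80% × 6% = 4.8%.
Via Marlow → Talus: 80% × 48% × 58% = 22.272%.
Via Talus: 10% × 58% = 5.8%.
Via Thornfield: 72% × 23% = 16.56%.
Total: 2.592% + 0.675% + 4.8% + 22.272% + 5.8% + 16.56% = 52.699%.
Rounded: 52.70%.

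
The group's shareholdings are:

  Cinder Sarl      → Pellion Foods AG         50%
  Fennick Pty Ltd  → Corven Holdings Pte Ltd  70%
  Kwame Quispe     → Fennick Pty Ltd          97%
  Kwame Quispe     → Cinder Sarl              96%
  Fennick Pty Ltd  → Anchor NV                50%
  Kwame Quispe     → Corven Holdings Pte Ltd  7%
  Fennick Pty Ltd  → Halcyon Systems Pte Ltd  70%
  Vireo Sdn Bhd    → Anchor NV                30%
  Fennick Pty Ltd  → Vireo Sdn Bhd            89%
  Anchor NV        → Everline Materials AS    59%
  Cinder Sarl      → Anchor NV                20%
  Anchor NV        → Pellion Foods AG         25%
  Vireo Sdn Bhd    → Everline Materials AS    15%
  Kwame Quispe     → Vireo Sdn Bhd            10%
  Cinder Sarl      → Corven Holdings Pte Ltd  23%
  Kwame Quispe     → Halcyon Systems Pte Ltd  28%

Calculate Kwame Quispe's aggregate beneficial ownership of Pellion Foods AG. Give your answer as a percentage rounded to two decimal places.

Kwame reaches Pellion along 5 paths.
Via Fennick → Vireo → Anchor: 97% × 89% × 30% × 25% = 6.47475%.
Via Vireo → Anchor: 10% × 30% × 25% = 0.75%.
Via Fennick → Anchor: 97% × 50% × 25% = 12.125%.
Via Cinder → Anchor: 96% × 20% × 25% = 4.8%.
Via Cinder: 96% × 50% = 48%.
Total: 6.47475% + 0.75% + 12.125% + 4.8% + 48% = 72.14975%.
Rounded: 72.15%.

72.15%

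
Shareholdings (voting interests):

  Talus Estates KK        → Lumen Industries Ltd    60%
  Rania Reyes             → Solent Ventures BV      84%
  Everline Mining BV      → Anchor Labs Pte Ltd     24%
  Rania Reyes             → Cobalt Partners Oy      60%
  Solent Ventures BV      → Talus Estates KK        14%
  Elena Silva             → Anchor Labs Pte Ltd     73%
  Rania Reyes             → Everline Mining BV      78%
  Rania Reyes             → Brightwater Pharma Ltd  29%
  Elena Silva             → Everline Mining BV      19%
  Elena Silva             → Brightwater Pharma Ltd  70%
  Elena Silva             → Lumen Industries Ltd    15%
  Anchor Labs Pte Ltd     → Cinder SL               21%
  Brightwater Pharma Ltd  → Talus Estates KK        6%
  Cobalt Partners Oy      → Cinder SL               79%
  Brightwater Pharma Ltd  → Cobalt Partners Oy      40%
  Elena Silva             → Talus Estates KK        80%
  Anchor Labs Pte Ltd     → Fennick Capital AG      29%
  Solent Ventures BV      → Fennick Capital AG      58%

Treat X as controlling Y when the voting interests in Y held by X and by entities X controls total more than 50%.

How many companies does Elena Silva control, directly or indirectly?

4

Elena holds 70% of Brightwater, so Elena controls Brightwater.
Elena and Brightwater together hold 80% + 6% = 86% of Talus, so Elena controls Talus.
Elena holds 73% of Anchor, so Elena controls Anchor.
Elena and Talus together hold 15% + 60% = 75% of Lumen, so Elena controls Lumen.
No other company's threshold is met.
Elena controls 4 companies.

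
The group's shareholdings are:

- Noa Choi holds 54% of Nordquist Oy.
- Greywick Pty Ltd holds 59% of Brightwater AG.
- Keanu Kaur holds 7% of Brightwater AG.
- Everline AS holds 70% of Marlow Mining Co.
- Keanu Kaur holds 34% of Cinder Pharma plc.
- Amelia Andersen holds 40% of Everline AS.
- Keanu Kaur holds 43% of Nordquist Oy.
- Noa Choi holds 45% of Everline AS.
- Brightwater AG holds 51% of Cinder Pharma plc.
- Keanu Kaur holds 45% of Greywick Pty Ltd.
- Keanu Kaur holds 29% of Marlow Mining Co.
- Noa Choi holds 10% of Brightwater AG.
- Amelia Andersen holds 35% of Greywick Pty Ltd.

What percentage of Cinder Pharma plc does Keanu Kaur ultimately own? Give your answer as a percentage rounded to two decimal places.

51.11%

Keanu reaches Cinder along 3 paths.
Direct stake: 34% = 34%.
Via Brightwater: 7% × 51% = 3.57%.
Via Greywick → Brightwater: 45% × 59% × 51% = 13.5405%.
Total: 34% + 3.57% + 13.5405% = 51.1105%.
Rounded: 51.11%.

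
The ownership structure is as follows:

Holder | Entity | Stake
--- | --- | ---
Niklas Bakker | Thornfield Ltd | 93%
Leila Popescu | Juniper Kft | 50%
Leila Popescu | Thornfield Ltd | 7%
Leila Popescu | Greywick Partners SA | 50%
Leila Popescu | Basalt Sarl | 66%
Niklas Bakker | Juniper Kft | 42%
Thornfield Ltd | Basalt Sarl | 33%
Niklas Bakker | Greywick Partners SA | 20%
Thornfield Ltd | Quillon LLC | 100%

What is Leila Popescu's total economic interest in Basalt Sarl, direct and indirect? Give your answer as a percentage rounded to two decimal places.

Leila reaches Basalt along 2 paths.
Direct stake: 66% = 66%.
Via Thornfield: 7% × 33% = 2.31%.
Total: 66% + 2.31% = 68.31%.

68.31%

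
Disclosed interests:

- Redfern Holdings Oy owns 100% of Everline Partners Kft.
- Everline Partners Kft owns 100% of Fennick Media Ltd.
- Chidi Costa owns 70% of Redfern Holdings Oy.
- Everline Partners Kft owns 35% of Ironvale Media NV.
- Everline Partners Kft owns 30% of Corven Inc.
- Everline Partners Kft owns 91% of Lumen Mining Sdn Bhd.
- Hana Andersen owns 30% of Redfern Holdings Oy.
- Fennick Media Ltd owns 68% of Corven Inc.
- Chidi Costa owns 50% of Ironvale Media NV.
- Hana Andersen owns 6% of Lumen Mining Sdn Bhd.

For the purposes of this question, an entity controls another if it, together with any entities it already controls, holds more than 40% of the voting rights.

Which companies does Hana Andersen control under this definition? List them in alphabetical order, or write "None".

Hana's largest direct stake is 30% in Redfern, which does not meet the threshold.

None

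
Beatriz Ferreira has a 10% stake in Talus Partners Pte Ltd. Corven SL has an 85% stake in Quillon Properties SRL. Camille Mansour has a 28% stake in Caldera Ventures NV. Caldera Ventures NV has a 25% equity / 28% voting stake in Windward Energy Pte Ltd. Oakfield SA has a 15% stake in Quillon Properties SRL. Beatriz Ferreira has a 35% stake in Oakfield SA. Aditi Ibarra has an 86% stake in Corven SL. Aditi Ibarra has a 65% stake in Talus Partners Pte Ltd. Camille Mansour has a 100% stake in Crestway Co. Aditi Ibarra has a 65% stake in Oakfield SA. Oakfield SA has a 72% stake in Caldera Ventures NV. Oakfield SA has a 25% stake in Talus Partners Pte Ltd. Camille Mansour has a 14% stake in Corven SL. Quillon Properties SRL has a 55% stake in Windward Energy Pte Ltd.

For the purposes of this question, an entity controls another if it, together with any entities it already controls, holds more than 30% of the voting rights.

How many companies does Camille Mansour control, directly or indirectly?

1

Camille holds 100% of Crestway, so Camille controls Crestway.
No other company's threshold is met.
Camille controls 1 company.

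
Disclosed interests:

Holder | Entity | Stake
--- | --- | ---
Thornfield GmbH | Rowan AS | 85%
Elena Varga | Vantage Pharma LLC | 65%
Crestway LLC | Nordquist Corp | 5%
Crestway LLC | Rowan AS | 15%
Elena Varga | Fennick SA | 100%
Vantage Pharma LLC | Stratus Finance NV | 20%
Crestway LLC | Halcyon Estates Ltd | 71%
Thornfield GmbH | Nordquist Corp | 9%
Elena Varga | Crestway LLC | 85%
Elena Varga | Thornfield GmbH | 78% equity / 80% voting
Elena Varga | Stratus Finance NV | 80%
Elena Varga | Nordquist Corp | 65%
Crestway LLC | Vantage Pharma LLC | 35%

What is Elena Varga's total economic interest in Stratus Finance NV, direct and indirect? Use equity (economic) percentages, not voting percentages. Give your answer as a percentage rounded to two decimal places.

98.95%

Elena reaches Stratus along 3 paths.
Direct stake: 80% = 80%.
Via Vantage: 65% × 20% = 13%.
Via Crestway → Vantage: 85% × 35% × 20% = 5.95%.
Total: 80% + 13% + 5.95% = 98.95%.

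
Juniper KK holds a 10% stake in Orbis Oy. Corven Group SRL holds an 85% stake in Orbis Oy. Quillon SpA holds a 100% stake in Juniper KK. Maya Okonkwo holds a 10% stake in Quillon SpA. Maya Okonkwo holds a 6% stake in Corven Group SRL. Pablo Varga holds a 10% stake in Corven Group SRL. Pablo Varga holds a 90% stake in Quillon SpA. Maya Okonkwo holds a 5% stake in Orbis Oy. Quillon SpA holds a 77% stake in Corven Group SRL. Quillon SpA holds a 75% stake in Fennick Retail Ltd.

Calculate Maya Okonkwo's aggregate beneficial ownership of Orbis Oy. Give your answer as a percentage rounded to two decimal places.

Maya reaches Orbis along 4 paths.
Direct stake: 5% = 5%.
Via Quillon → Juniper: 10% × 100% × 10% = 1%.
Via Corven: 6% × 85% = 5.1%.
Via Quillon → Corven: 10% × 77% × 85% = 6.545%.
Total: 5% + 1% + 5.1% + 6.545% = 17.645%.
Rounded: 17.65%.

17.65%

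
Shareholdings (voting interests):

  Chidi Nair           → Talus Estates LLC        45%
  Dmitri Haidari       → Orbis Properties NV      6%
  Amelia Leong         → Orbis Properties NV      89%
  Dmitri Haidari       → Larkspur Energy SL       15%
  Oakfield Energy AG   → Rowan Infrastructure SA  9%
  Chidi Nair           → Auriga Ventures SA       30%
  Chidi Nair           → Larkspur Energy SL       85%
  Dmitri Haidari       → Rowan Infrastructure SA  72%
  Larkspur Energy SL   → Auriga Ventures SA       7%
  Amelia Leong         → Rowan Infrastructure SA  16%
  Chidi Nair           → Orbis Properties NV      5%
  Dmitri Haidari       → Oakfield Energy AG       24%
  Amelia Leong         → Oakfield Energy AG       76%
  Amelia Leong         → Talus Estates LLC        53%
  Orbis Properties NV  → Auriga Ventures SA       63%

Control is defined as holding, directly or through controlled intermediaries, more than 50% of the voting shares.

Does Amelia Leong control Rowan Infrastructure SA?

No

Amelia holds 89% of Orbis, so Amelia controls Orbis.
Amelia holds 53% of Talus, so Amelia controls Talus.
Amelia holds 76% of Oakfield, so Amelia controls Oakfield.
Orbis holds 63% of Auriga, so Amelia controls Auriga.
In Rowan, Amelia's side holds only 9% + 16% = 25%, not > 50%.
So Amelia does not control Rowan.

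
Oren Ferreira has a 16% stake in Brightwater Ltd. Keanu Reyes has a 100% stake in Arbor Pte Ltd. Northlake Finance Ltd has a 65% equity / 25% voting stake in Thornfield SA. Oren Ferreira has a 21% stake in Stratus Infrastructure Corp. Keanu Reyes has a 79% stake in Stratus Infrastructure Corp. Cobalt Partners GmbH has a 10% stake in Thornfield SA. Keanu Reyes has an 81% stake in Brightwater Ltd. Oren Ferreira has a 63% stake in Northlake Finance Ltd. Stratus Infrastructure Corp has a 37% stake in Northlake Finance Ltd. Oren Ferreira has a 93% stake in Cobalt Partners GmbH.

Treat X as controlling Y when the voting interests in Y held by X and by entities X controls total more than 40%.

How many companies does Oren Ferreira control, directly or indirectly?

2

Oren holds 93% of Cobalt, so Oren controls Cobalt.
Oren holds 63% of Northlake, so Oren controls Northlake.
No other company's threshold is met.
Oren controls 2 companies.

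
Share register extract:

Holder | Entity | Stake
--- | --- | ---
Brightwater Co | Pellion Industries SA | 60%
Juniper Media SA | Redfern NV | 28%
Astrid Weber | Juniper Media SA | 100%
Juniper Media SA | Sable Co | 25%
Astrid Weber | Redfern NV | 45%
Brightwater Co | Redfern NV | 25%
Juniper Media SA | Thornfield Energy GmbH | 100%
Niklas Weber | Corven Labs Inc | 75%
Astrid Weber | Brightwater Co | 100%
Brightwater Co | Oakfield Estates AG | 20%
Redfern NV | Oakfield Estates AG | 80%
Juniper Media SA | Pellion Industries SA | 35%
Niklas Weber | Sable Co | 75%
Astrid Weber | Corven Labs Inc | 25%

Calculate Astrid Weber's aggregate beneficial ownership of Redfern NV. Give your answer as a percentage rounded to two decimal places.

Astrid reaches Redfern along 3 paths.
Via Juniper: 100% × 28% = 28%.
Direct stake: 45% = 45%.
Via Brightwater: 100% × 25% = 25%.
Total: 28% + 45% + 25% = 98%.
Rounded: 98.00%.

98.00%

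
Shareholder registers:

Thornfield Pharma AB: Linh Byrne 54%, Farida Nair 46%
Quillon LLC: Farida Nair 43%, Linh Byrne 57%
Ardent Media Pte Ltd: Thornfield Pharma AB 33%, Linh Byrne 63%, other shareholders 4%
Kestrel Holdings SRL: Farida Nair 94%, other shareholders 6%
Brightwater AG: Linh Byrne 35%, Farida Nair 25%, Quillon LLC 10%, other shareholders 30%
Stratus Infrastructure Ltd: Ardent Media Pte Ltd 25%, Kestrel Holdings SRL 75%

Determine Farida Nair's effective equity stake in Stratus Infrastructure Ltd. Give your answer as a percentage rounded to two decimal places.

74.30%

Farida reaches Stratus along 2 paths.
Via Thornfield → Ardent: 46% × 33% × 25% = 3.795%.
Via Kestrel: 94% × 75% = 70.5%.
Total: 3.795% + 70.5% = 74.295%.
Rounded: 74.30%.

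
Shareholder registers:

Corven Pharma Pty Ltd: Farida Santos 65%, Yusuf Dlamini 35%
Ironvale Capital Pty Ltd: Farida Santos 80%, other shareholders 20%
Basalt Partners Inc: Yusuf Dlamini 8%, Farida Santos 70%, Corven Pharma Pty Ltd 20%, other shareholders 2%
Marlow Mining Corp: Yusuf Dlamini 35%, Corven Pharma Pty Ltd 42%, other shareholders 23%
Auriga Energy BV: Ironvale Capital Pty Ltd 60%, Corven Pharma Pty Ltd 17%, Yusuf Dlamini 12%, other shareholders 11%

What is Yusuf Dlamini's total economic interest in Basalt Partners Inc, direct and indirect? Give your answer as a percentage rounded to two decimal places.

15.00%

Yusuf reaches Basalt along 2 paths.
Direct stake: 8% = 8%.
Via Corven: 35% × 20% = 7%.
Total: 8% + 7% = 15%.
Rounded: 15.00%.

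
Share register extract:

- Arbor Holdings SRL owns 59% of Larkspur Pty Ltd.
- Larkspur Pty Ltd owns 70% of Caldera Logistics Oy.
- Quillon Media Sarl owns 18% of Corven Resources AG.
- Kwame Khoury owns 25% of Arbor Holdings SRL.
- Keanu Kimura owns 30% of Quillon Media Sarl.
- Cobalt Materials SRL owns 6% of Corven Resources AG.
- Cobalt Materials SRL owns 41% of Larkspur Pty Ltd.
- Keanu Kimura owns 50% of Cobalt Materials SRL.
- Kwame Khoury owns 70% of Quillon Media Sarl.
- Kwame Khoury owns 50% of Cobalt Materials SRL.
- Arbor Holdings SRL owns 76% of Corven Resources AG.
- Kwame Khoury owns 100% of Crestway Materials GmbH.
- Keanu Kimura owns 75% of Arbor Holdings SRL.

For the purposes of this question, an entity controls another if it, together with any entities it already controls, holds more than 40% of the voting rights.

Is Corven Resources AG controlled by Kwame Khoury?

Kwame holds 50% of Cobalt, so Kwame controls Cobalt.
Kwame holds 70% of Quillon, so Kwame controls Quillon.
Kwame holds 100% of Crestway, so Kwame controls Crestway.
Cobalt holds 41% of Larkspur, so Kwame controls Larkspur.
Larkspur holds 70% of Caldera, so Kwame controls Caldera.
In Corven, Kwame's side holds only 6% + 18% = 24%, not > 40%.
So Kwame does not control Corven.

No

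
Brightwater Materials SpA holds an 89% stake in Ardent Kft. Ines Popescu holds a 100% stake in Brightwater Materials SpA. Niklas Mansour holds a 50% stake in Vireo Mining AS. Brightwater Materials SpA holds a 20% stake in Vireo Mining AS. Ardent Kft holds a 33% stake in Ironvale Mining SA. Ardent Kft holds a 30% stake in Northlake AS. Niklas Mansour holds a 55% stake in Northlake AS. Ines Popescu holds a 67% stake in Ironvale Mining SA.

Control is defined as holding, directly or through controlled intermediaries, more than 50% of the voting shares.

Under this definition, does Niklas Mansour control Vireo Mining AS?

No

Niklas holds 55% of Northlake, so Niklas controls Northlake.
In Vireo, Niklas's side holds only 50%, not > 50%.
So Niklas does not control Vireo.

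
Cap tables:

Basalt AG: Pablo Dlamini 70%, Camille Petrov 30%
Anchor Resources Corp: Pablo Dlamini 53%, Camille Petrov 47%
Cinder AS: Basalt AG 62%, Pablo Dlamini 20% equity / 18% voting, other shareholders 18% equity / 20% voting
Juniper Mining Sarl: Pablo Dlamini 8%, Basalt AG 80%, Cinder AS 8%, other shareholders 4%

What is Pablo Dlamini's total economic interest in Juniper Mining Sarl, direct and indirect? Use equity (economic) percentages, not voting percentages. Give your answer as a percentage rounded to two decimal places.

69.07%

Pablo reaches Juniper along 4 paths.
Direct stake: 8% = 8%.
Via Basalt: 70% × 80% = 56%.
Via Basalt → Cinder: 70% × 62% × 8% = 3.472%.
Via Cinder: 20% × 8% = 1.6%.
Total: 8% + 56% + 3.472% + 1.6% = 69.072%.
Rounded: 69.07%.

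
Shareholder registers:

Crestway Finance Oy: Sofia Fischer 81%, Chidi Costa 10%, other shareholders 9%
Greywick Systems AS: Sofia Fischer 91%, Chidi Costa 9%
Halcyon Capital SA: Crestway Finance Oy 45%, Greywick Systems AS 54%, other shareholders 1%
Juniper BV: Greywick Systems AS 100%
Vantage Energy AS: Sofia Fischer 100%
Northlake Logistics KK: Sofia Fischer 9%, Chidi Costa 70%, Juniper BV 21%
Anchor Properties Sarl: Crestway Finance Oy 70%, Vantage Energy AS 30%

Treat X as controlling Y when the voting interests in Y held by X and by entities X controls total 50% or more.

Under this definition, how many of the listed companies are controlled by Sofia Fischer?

6

Sofia holds 81% of Crestway, so Sofia controls Crestway.
Sofia holds 91% of Greywick, so Sofia controls Greywick.
Crestway and Greywick together hold 45% + 54% = 99% of Halcyon, so Sofia controls Halcyon.
Greywick holds 100% of Juniper, so Sofia controls Juniper.
Sofia holds 100% of Vantage, so Sofia controls Vantage.
Crestway and Vantage together hold 70% + 30% = 100% of Anchor, so Sofia controls Anchor.
No other company's threshold is met.
Sofia controls 6 companies.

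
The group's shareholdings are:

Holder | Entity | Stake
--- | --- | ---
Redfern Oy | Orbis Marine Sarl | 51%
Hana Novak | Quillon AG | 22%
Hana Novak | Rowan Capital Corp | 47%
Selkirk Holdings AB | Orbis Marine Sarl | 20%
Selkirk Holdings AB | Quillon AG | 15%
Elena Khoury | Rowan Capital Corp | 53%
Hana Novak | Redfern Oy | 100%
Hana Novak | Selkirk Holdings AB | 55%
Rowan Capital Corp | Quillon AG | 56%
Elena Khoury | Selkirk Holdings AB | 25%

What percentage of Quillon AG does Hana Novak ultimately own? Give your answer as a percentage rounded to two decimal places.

56.57%

Hana reaches Quillon along 3 paths.
Via Rowan: 47% × 56% = 26.32%.
Via Selkirk: 55% × 15% = 8.25%.
Direct stake: 22% = 22%.
Total: 26.32% + 8.25% + 22% = 56.57%.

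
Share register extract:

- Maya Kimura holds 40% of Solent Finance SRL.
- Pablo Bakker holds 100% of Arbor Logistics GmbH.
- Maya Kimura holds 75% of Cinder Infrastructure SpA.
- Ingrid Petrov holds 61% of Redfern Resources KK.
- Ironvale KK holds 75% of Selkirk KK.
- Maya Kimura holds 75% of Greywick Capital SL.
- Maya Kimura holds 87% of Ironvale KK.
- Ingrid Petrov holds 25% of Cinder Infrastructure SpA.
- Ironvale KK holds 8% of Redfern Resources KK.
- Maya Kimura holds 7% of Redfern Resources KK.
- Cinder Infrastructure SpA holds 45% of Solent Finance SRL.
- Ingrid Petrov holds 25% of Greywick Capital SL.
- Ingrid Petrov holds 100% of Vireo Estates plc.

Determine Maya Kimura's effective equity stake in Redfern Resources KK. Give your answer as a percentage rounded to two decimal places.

13.96%

Maya reaches Redfern along 2 paths.
Direct stake: 7% = 7%.
Via Ironvale: 87% × 8% = 6.96%.
Total: 7% + 6.96% = 13.96%.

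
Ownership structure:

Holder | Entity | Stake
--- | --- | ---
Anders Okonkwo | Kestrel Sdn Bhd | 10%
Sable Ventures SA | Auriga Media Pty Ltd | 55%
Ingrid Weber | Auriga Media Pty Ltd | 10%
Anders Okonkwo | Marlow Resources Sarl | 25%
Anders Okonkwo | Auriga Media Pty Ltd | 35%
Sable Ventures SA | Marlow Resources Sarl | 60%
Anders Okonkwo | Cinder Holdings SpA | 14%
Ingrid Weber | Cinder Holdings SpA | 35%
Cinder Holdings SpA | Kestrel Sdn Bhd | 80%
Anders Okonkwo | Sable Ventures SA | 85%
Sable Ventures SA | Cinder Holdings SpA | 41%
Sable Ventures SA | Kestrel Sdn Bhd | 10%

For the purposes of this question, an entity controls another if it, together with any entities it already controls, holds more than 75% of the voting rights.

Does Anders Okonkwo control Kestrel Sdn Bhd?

No

Anders holds 85% of Sable, so Anders controls Sable.
Anders and Sable together hold 25% + 60% = 85% of Marlow, so Anders controls Marlow.
Sable and Anders together hold 55% + 35% = 90% of Auriga, so Anders controls Auriga.
In Kestrel, Anders's side holds only 10% + 10% = 20%, not > 75%.
So Anders does not control Kestrel.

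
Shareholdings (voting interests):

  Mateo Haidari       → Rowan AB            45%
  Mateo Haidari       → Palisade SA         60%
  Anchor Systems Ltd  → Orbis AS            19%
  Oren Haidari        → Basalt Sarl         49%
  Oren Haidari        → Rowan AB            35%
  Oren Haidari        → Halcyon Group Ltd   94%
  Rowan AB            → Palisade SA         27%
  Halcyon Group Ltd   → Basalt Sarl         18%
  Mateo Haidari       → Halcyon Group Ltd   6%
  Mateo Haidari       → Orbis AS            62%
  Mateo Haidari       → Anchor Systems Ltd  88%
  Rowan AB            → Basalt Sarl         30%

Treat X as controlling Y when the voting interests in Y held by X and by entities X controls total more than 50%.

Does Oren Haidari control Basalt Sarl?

Yes

Oren holds 94% of Halcyon, so Oren controls Halcyon.
Oren and Halcyon together hold 49% + 18% = 67% of Basalt, so Oren controls Basalt.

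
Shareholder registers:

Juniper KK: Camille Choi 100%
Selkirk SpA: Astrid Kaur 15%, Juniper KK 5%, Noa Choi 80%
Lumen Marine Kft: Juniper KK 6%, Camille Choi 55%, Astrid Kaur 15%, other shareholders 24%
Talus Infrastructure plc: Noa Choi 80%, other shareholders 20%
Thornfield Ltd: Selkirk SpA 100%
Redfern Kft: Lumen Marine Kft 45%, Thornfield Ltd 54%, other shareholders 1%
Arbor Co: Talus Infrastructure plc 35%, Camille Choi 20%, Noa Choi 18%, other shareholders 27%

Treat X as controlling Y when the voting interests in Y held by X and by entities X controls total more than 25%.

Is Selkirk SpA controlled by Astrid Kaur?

Astrid's largest direct stake is 15% in Selkirk, which does not meet the threshold, so Astrid controls no company.
In Selkirk, Astrid's side holds only 15%, not > 25%.
So Astrid does not control Selkirk.

No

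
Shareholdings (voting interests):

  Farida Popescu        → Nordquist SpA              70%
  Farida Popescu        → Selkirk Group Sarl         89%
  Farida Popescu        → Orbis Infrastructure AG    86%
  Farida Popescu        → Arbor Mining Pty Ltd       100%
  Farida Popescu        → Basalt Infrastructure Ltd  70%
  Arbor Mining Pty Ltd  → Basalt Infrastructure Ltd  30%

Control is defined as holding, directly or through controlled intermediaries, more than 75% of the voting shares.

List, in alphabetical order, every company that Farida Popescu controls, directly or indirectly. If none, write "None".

Arbor Mining Pty Ltd, Basalt Infrastructure Ltd, Orbis Infrastructure AG, Selkirk Group Sarl

Farida holds 100% of Arbor, so Farida controls Arbor.
Farida holds 86% of Orbis, so Farida controls Orbis.
Arbor and Farida together hold 30% + 70% = 100% of Basalt, so Farida controls Basalt.
Farida holds 89% of Selkirk, so Farida controls Selkirk.
No other company's threshold is met.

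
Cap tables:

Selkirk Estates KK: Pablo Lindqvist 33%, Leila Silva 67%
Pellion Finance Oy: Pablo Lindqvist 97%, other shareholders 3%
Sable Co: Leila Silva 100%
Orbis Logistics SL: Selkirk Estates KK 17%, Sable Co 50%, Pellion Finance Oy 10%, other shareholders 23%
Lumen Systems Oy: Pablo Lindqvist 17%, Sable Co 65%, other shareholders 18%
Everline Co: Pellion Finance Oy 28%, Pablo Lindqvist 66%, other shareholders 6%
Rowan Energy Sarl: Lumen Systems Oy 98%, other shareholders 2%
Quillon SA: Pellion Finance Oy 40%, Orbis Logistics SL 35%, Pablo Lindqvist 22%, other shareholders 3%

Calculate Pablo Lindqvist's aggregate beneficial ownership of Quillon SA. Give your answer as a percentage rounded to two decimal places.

Pablo reaches Quillon along 4 paths.
Via Pellion: 97% × 40% = 38.8%.
Via Selkirk → Orbis: 33% × 17% × 35% = 1.9635%.
Via Pellion → Orbis: 97% × 10% × 35% = 3.395%.
Direct stake: 22% = 22%.
Total: 38.8% + 1.9635% + 3.395% + 22% = 66.1585%.
Rounded: 66.16%.

66.16%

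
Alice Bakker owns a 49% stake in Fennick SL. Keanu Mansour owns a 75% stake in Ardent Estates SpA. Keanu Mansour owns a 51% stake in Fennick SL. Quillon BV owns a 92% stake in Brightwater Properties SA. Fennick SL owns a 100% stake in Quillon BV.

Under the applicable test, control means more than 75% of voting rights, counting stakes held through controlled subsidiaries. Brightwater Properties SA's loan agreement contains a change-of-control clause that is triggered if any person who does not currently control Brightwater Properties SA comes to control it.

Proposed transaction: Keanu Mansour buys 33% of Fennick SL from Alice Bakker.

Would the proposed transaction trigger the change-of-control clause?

Yes

The purchase adds only to Keanu's holdings (Alice's stake shrinks), so Keanu is the only person who could newly come to control Brightwater.
Keanu's largest direct stake is 75% in Ardent, which does not meet the threshold, so Keanu controls no company.
Neither Keanu nor any entity Keanu controls holds any voting interest in Brightwater.
So before the transaction, Keanu does not control Brightwater.
After the purchase, Keanu's direct stake in Fennick rises to 51% + 33% = 84%, and Alice's stake falls to 16%.
Keanu holds 84% of Fennick, so Keanu controls Fennick.
Fennick holds 100% of Quillon, so Keanu controls Quillon.
Quillon holds 92% of Brightwater, so Keanu controls Brightwater.
Keanu did not control Brightwater before and does after, so the clause is triggered.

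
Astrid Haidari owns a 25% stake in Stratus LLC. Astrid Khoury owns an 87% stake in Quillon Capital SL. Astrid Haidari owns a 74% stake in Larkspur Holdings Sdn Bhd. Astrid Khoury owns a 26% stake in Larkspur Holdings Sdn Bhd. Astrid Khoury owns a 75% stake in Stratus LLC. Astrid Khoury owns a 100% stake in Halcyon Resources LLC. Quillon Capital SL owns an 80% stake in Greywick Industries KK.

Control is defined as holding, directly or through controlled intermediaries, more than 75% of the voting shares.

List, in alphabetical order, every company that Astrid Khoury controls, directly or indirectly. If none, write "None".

Greywick Industries KK, Halcyon Resources LLC, Quillon Capital SL

Astrid Khoury holds 87% of Quillon, so Astrid Khoury controls Quillon.
Astrid Khoury holds 100% of Halcyon, so Astrid Khoury controls Halcyon.
Quillon holds 80% of Greywick, so Astrid Khoury controls Greywick.
No other company's threshold is met.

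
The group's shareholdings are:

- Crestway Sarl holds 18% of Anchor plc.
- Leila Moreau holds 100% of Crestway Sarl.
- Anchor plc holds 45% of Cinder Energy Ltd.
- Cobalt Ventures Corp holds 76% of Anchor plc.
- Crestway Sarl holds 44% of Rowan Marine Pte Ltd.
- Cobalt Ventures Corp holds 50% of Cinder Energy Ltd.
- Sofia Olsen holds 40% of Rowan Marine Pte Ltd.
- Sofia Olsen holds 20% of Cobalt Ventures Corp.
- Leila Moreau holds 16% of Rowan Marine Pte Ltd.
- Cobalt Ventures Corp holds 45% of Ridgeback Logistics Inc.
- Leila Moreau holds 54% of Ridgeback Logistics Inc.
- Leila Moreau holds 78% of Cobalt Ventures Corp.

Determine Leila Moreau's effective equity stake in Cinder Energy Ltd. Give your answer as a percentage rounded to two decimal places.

73.78%

Leila reaches Cinder along 3 paths.
Via Cobalt → Anchor: 78% × 76% × 45% = 26.676%.
Via Crestway → Anchor: 100% × 18% × 45% = 8.1%.
Via Cobalt: 78% × 50% = 39%.
Total: 26.676% + 8.1% + 39% = 73.776%.
Rounded: 73.78%.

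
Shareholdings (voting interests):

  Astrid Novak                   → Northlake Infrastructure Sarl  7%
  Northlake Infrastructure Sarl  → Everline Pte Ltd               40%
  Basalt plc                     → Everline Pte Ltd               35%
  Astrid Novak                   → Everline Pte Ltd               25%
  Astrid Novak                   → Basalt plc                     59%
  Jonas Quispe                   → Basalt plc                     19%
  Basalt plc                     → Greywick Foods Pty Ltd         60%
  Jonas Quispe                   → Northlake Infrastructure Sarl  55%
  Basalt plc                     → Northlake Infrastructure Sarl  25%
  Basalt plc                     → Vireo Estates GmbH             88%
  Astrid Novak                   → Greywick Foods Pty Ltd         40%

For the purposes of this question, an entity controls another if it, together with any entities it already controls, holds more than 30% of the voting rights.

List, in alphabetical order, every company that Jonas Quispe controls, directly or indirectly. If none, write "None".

Jonas holds 55% of Northlake, so Jonas controls Northlake.
Northlake holds 40% of Everline, so Jonas controls Everline.
No other company's threshold is met.

Everline Pte Ltd, Northlake Infrastructure Sarl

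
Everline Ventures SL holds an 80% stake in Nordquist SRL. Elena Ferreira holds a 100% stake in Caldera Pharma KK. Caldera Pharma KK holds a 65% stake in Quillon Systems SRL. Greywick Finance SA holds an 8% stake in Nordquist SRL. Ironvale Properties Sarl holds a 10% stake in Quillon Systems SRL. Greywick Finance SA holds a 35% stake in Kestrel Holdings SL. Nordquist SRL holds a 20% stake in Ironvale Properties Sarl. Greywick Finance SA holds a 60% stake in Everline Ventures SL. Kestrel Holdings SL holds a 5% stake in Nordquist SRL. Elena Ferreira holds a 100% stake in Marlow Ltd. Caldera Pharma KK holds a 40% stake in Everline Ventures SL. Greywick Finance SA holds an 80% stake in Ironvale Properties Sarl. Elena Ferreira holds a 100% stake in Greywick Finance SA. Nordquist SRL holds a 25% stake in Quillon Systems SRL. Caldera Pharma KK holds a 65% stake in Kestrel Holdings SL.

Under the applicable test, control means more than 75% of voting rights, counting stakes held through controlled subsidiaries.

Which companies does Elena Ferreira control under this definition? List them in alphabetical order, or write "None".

Caldera Pharma KK, Everline Ventures SL, Greywick Finance SA, Ironvale Properties Sarl, Kestrel Holdings SL, Marlow Ltd, Nordquist SRL, Quillon Systems SRL

Elena holds 100% of Greywick, so Elena controls Greywick.
Elena holds 100% of Caldera, so Elena controls Caldera.
Greywick and Caldera together hold 60% + 40% = 100% of Everline, so Elena controls Everline.
Caldera and Greywick together hold 65% + 35% = 100% of Kestrel, so Elena controls Kestrel.
Everline and Kestrel and Greywick together hold 80% + 5% + 8% = 93% of Nordquist, so Elena controls Nordquist.
Greywick and Nordquist together hold 80% + 20% = 100% of Ironvale, so Elena controls Ironvale.
Elena holds 100% of Marlow, so Elena controls Marlow.
Nordquist and Ironvale and Caldera together hold 25% + 10% + 65% = 100% of Quillon, so Elena controls Quillon.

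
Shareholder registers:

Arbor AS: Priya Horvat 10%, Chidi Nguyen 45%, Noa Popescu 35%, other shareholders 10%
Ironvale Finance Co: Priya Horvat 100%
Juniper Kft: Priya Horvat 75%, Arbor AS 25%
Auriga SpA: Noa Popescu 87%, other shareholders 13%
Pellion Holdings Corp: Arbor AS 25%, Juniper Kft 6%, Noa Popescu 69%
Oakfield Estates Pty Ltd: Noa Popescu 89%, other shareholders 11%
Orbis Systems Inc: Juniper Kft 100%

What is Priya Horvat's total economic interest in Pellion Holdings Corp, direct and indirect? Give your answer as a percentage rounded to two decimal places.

7.15%

Priya reaches Pellion along 3 paths.
Via Arbor: 10% × 25% = 2.5%.
Via Juniper: 75% × 6% = 4.5%.
Via Arbor → Juniper: 10% × 25% × 6% = 0.15%.
Total: 2.5% + 4.5% + 0.15% = 7.15%.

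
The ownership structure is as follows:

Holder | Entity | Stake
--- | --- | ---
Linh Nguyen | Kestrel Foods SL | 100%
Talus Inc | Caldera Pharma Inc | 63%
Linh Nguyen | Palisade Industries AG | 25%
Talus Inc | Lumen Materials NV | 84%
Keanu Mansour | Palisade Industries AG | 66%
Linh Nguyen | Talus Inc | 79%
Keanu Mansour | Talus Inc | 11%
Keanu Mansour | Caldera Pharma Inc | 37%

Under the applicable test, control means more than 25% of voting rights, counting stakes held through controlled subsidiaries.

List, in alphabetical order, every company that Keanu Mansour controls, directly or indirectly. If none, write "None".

Keanu holds 66% of Palisade, so Keanu controls Palisade.
Keanu holds 37% of Caldera, so Keanu controls Caldera.
No other company's threshold is met.

Caldera Pharma Inc, Palisade Industries AG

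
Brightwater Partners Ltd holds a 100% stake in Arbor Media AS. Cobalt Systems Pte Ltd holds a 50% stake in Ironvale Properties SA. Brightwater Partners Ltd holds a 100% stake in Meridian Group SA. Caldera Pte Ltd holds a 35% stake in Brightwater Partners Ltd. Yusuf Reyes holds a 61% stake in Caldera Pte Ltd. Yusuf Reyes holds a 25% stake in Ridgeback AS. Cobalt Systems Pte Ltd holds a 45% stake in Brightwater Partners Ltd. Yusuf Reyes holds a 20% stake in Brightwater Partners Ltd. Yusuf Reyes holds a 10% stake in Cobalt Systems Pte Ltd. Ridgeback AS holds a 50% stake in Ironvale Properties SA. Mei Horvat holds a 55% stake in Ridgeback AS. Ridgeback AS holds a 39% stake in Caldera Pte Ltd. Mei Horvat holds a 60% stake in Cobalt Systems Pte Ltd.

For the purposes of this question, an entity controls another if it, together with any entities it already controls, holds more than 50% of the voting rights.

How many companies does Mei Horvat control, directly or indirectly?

3

Mei holds 55% of Ridgeback, so Mei controls Ridgeback.
Mei holds 60% of Cobalt, so Mei controls Cobalt.
Cobalt and Ridgeback together hold 50% + 50% = 100% of Ironvale, so Mei controls Ironvale.
No other company's threshold is met.
Mei controls 3 companies.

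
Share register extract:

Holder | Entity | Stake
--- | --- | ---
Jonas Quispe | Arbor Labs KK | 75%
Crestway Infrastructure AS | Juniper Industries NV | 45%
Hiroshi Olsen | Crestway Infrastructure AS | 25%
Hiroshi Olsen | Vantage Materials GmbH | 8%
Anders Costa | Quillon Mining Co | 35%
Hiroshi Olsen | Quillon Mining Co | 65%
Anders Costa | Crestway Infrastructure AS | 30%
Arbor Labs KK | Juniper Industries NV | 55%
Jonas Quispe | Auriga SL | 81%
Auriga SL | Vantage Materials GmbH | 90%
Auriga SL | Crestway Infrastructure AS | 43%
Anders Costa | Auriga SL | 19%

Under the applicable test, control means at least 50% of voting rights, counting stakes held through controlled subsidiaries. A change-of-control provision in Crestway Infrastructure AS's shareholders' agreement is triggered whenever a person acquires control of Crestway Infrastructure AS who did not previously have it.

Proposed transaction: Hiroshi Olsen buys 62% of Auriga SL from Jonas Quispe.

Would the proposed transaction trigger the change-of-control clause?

Yes

The purchase adds only to Hiroshi's holdings (Jonas's stake shrinks), so Hiroshi is the only person who could newly come to control Crestway.
Hiroshi holds 65% of Quillon, so Hiroshi controls Quillon.
In Crestway, Hiroshi's side holds only 25%, not ≥ 50%.
So before the transaction, Hiroshi does not control Crestway.
After the purchase, Hiroshi holds 62% of Auriga directly, and Jonas's stake falls to 19%.
Hiroshi holds 62% of Auriga, so Hiroshi controls Auriga.
Auriga and Hiroshi together hold 43% + 25% = 68% of Crestway, so Hiroshi controls Crestway.
Hiroshi did not control Crestway before and does after, so the clause is triggered.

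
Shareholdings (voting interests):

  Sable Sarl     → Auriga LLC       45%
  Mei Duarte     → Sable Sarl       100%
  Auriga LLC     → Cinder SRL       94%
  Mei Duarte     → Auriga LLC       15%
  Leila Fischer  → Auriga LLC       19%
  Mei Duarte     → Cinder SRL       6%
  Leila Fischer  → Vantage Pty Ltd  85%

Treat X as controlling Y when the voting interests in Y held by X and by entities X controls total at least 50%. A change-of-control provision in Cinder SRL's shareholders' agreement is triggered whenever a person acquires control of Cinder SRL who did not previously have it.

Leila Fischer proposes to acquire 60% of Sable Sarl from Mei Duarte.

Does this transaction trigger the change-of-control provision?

Yes

The purchase adds only to Leila's holdings (Mei's stake shrinks), so Leila is the only person who could newly come to control Cinder.
Leila holds 85% of Vantage, so Leila controls Vantage.
Neither Leila nor any entity Leila controls holds any voting interest in Cinder.
So before the transaction, Leila does not control Cinder.
After the purchase, Leila holds 60% of Sable directly, and Mei's stake falls to 40%.
Leila holds 60% of Sable, so Leila controls Sable.
Leila and Sable together hold 19% + 45% = 64% of Auriga, so Leila controls Auriga.
Auriga holds 94% of Cinder, so Leila controls Cinder.
Leila did not control Cinder before and does after, so the clause is triggered.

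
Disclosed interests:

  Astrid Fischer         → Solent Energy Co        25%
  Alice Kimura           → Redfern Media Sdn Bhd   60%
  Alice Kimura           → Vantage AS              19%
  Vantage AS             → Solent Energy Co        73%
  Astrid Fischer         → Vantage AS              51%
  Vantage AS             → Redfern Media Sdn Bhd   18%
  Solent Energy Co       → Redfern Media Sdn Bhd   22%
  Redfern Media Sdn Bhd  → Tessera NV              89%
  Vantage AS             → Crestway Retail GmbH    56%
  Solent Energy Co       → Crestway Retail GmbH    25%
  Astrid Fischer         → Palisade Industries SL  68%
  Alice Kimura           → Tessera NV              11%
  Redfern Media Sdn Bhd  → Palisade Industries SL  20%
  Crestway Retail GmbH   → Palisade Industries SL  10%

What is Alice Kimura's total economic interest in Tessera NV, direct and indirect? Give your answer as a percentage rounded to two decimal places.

Alice reaches Tessera along 4 paths.
Via Vantage → Redfern: 19% × 18% × 89% = 3.0438%.
Via Vantage → Solent → Redfern: 19% × 73% × 22% × 89% = 2.715746%.
Via Redfern: 60% × 89% = 53.4%.
Direct stake: 11% = 11%.
Total: 3.0438% + 2.715746% + 53.4% + 11% = 70.159546%.
Rounded: 70.16%.

70.16%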